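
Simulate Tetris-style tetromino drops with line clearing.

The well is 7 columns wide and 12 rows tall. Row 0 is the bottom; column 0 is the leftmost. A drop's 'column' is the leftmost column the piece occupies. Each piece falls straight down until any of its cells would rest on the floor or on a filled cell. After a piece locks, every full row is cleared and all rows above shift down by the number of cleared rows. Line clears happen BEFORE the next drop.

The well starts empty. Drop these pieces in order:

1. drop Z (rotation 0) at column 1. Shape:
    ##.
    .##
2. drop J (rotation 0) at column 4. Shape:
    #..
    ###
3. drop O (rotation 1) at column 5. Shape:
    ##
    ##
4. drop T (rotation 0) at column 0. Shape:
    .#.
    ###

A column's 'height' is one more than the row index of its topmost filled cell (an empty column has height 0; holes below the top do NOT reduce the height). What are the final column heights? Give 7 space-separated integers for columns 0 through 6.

Drop 1: Z rot0 at col 1 lands with bottom-row=0; cleared 0 line(s) (total 0); column heights now [0 2 2 1 0 0 0], max=2
Drop 2: J rot0 at col 4 lands with bottom-row=0; cleared 0 line(s) (total 0); column heights now [0 2 2 1 2 1 1], max=2
Drop 3: O rot1 at col 5 lands with bottom-row=1; cleared 0 line(s) (total 0); column heights now [0 2 2 1 2 3 3], max=3
Drop 4: T rot0 at col 0 lands with bottom-row=2; cleared 0 line(s) (total 0); column heights now [3 4 3 1 2 3 3], max=4

Answer: 3 4 3 1 2 3 3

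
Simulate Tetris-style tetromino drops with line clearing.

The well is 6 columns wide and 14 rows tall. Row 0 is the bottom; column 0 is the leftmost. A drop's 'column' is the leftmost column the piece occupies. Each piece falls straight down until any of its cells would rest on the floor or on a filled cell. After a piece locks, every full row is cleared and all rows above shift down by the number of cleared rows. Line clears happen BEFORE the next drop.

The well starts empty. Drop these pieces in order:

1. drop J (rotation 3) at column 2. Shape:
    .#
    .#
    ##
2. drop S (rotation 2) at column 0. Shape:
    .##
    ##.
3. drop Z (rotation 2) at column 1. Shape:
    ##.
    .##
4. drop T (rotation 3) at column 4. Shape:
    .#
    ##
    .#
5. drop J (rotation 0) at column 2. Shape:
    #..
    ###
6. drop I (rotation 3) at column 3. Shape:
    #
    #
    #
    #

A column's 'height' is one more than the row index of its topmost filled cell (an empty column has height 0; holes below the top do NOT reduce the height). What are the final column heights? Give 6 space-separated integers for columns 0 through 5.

Answer: 1 5 7 10 6 3

Derivation:
Drop 1: J rot3 at col 2 lands with bottom-row=0; cleared 0 line(s) (total 0); column heights now [0 0 1 3 0 0], max=3
Drop 2: S rot2 at col 0 lands with bottom-row=0; cleared 0 line(s) (total 0); column heights now [1 2 2 3 0 0], max=3
Drop 3: Z rot2 at col 1 lands with bottom-row=3; cleared 0 line(s) (total 0); column heights now [1 5 5 4 0 0], max=5
Drop 4: T rot3 at col 4 lands with bottom-row=0; cleared 0 line(s) (total 0); column heights now [1 5 5 4 2 3], max=5
Drop 5: J rot0 at col 2 lands with bottom-row=5; cleared 0 line(s) (total 0); column heights now [1 5 7 6 6 3], max=7
Drop 6: I rot3 at col 3 lands with bottom-row=6; cleared 0 line(s) (total 0); column heights now [1 5 7 10 6 3], max=10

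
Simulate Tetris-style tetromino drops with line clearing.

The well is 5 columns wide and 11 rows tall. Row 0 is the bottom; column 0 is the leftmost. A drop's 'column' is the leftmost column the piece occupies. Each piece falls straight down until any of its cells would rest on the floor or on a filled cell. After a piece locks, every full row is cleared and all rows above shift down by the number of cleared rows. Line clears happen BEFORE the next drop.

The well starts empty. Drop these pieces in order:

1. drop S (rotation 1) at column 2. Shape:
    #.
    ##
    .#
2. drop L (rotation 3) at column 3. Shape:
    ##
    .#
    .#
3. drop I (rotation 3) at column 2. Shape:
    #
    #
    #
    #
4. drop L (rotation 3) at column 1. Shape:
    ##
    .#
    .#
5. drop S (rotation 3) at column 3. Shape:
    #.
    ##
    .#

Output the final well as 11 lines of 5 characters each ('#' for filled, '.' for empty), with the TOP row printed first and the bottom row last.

Drop 1: S rot1 at col 2 lands with bottom-row=0; cleared 0 line(s) (total 0); column heights now [0 0 3 2 0], max=3
Drop 2: L rot3 at col 3 lands with bottom-row=0; cleared 0 line(s) (total 0); column heights now [0 0 3 3 3], max=3
Drop 3: I rot3 at col 2 lands with bottom-row=3; cleared 0 line(s) (total 0); column heights now [0 0 7 3 3], max=7
Drop 4: L rot3 at col 1 lands with bottom-row=7; cleared 0 line(s) (total 0); column heights now [0 10 10 3 3], max=10
Drop 5: S rot3 at col 3 lands with bottom-row=3; cleared 0 line(s) (total 0); column heights now [0 10 10 6 5], max=10

Answer: .....
.##..
..#..
..#..
..#..
..##.
..###
..#.#
..###
..###
...##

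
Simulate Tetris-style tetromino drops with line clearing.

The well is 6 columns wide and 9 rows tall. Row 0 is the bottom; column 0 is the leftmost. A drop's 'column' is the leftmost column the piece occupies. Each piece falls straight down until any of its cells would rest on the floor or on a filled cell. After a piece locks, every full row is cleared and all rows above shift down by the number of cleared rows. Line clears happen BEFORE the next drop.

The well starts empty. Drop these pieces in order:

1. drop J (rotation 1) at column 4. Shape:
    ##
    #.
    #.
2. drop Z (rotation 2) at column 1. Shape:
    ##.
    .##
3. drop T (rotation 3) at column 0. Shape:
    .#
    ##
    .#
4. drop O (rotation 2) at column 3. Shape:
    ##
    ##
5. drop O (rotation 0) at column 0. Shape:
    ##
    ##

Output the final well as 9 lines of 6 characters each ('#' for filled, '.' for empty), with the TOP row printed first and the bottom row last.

Drop 1: J rot1 at col 4 lands with bottom-row=0; cleared 0 line(s) (total 0); column heights now [0 0 0 0 3 3], max=3
Drop 2: Z rot2 at col 1 lands with bottom-row=0; cleared 0 line(s) (total 0); column heights now [0 2 2 1 3 3], max=3
Drop 3: T rot3 at col 0 lands with bottom-row=2; cleared 0 line(s) (total 0); column heights now [4 5 2 1 3 3], max=5
Drop 4: O rot2 at col 3 lands with bottom-row=3; cleared 0 line(s) (total 0); column heights now [4 5 2 5 5 3], max=5
Drop 5: O rot0 at col 0 lands with bottom-row=5; cleared 0 line(s) (total 0); column heights now [7 7 2 5 5 3], max=7

Answer: ......
......
##....
##....
.#.##.
##.##.
.#..##
.##.#.
..###.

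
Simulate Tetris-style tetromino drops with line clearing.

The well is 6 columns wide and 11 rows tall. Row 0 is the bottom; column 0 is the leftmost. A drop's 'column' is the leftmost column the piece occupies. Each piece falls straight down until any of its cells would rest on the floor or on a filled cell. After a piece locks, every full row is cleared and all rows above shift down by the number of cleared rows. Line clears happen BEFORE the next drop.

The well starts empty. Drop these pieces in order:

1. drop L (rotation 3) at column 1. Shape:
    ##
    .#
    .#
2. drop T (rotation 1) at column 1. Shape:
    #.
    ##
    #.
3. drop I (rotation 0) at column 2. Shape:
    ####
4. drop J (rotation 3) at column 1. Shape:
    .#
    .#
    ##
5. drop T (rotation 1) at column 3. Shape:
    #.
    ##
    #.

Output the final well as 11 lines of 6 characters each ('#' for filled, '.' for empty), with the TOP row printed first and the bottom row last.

Drop 1: L rot3 at col 1 lands with bottom-row=0; cleared 0 line(s) (total 0); column heights now [0 3 3 0 0 0], max=3
Drop 2: T rot1 at col 1 lands with bottom-row=3; cleared 0 line(s) (total 0); column heights now [0 6 5 0 0 0], max=6
Drop 3: I rot0 at col 2 lands with bottom-row=5; cleared 0 line(s) (total 0); column heights now [0 6 6 6 6 6], max=6
Drop 4: J rot3 at col 1 lands with bottom-row=6; cleared 0 line(s) (total 0); column heights now [0 7 9 6 6 6], max=9
Drop 5: T rot1 at col 3 lands with bottom-row=6; cleared 0 line(s) (total 0); column heights now [0 7 9 9 8 6], max=9

Answer: ......
......
..##..
..###.
.###..
.#####
.##...
.#....
.##...
..#...
..#...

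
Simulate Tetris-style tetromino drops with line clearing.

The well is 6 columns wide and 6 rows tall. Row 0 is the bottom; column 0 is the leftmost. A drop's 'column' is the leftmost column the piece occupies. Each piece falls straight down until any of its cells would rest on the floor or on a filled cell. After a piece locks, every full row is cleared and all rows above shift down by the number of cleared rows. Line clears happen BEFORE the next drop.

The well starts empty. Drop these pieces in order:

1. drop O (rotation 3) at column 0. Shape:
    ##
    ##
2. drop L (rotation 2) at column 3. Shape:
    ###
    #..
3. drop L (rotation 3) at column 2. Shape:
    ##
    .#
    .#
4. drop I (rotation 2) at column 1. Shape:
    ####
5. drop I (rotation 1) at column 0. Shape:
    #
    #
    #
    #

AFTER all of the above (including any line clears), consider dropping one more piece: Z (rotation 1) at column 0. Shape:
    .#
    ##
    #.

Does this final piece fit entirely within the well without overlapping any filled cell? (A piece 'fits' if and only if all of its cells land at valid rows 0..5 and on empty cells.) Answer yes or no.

Answer: no

Derivation:
Drop 1: O rot3 at col 0 lands with bottom-row=0; cleared 0 line(s) (total 0); column heights now [2 2 0 0 0 0], max=2
Drop 2: L rot2 at col 3 lands with bottom-row=0; cleared 0 line(s) (total 0); column heights now [2 2 0 2 2 2], max=2
Drop 3: L rot3 at col 2 lands with bottom-row=2; cleared 0 line(s) (total 0); column heights now [2 2 5 5 2 2], max=5
Drop 4: I rot2 at col 1 lands with bottom-row=5; cleared 0 line(s) (total 0); column heights now [2 6 6 6 6 2], max=6
Drop 5: I rot1 at col 0 lands with bottom-row=2; cleared 0 line(s) (total 0); column heights now [6 6 6 6 6 2], max=6
Test piece Z rot1 at col 0 (width 2): heights before test = [6 6 6 6 6 2]; fits = False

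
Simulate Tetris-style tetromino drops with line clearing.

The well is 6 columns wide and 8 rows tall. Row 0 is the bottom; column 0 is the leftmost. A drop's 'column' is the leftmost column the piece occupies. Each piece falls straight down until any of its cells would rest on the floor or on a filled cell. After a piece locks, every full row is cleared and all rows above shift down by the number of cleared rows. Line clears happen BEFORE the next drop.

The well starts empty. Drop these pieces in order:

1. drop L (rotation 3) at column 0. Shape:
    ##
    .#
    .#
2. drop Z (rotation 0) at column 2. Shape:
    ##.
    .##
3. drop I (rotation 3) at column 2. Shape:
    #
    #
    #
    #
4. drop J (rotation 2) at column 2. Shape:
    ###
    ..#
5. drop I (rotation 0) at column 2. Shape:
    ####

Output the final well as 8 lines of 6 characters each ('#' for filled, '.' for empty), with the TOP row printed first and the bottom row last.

Answer: ..####
..###.
..#.#.
..#...
..#...
###...
.###..
.#.##.

Derivation:
Drop 1: L rot3 at col 0 lands with bottom-row=0; cleared 0 line(s) (total 0); column heights now [3 3 0 0 0 0], max=3
Drop 2: Z rot0 at col 2 lands with bottom-row=0; cleared 0 line(s) (total 0); column heights now [3 3 2 2 1 0], max=3
Drop 3: I rot3 at col 2 lands with bottom-row=2; cleared 0 line(s) (total 0); column heights now [3 3 6 2 1 0], max=6
Drop 4: J rot2 at col 2 lands with bottom-row=5; cleared 0 line(s) (total 0); column heights now [3 3 7 7 7 0], max=7
Drop 5: I rot0 at col 2 lands with bottom-row=7; cleared 0 line(s) (total 0); column heights now [3 3 8 8 8 8], max=8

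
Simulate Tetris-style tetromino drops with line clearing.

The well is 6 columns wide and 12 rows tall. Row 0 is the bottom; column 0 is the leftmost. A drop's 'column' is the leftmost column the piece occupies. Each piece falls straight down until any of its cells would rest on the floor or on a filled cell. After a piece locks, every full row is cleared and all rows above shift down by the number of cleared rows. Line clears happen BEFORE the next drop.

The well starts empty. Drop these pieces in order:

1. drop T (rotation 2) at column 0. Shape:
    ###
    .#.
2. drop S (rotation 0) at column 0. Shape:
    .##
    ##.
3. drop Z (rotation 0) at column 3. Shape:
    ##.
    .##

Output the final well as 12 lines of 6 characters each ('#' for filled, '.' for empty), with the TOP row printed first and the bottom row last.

Drop 1: T rot2 at col 0 lands with bottom-row=0; cleared 0 line(s) (total 0); column heights now [2 2 2 0 0 0], max=2
Drop 2: S rot0 at col 0 lands with bottom-row=2; cleared 0 line(s) (total 0); column heights now [3 4 4 0 0 0], max=4
Drop 3: Z rot0 at col 3 lands with bottom-row=0; cleared 0 line(s) (total 0); column heights now [3 4 4 2 2 1], max=4

Answer: ......
......
......
......
......
......
......
......
.##...
##....
#####.
.#..##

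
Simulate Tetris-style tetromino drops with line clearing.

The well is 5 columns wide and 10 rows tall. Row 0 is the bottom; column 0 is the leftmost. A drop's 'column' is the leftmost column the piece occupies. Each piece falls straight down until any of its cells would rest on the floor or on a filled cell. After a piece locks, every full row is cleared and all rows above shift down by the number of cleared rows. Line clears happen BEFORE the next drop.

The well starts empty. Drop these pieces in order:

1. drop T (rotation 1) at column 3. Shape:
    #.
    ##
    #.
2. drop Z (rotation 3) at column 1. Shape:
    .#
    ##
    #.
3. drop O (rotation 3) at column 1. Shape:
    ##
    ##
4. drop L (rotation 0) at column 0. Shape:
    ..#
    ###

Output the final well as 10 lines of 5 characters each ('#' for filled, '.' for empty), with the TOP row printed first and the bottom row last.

Drop 1: T rot1 at col 3 lands with bottom-row=0; cleared 0 line(s) (total 0); column heights now [0 0 0 3 2], max=3
Drop 2: Z rot3 at col 1 lands with bottom-row=0; cleared 0 line(s) (total 0); column heights now [0 2 3 3 2], max=3
Drop 3: O rot3 at col 1 lands with bottom-row=3; cleared 0 line(s) (total 0); column heights now [0 5 5 3 2], max=5
Drop 4: L rot0 at col 0 lands with bottom-row=5; cleared 0 line(s) (total 0); column heights now [6 6 7 3 2], max=7

Answer: .....
.....
.....
..#..
###..
.##..
.##..
..##.
.####
.#.#.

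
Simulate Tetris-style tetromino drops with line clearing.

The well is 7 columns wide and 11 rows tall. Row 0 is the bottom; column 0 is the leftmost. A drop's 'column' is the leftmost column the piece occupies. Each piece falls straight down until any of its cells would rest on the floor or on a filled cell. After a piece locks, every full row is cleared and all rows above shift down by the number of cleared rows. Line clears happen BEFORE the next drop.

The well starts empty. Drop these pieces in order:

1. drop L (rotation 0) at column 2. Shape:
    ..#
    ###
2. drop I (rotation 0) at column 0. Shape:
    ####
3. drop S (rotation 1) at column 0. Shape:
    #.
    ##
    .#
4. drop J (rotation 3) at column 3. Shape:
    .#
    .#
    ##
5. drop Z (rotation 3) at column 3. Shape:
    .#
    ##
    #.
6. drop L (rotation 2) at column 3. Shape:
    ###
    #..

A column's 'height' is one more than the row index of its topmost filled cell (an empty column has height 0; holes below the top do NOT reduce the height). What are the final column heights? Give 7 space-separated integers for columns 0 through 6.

Drop 1: L rot0 at col 2 lands with bottom-row=0; cleared 0 line(s) (total 0); column heights now [0 0 1 1 2 0 0], max=2
Drop 2: I rot0 at col 0 lands with bottom-row=1; cleared 0 line(s) (total 0); column heights now [2 2 2 2 2 0 0], max=2
Drop 3: S rot1 at col 0 lands with bottom-row=2; cleared 0 line(s) (total 0); column heights now [5 4 2 2 2 0 0], max=5
Drop 4: J rot3 at col 3 lands with bottom-row=2; cleared 0 line(s) (total 0); column heights now [5 4 2 3 5 0 0], max=5
Drop 5: Z rot3 at col 3 lands with bottom-row=4; cleared 0 line(s) (total 0); column heights now [5 4 2 6 7 0 0], max=7
Drop 6: L rot2 at col 3 lands with bottom-row=6; cleared 0 line(s) (total 0); column heights now [5 4 2 8 8 8 0], max=8

Answer: 5 4 2 8 8 8 0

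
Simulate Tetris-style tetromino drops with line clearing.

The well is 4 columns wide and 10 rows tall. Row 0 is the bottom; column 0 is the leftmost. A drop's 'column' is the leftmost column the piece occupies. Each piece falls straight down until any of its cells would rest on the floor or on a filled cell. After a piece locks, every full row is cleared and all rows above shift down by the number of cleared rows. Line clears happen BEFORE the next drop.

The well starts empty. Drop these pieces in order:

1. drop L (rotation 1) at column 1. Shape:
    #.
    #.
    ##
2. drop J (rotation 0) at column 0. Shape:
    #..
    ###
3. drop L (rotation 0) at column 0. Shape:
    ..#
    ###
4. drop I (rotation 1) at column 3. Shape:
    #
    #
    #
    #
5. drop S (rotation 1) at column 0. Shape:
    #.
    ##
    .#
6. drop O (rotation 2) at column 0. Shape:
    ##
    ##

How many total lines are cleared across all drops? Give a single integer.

Drop 1: L rot1 at col 1 lands with bottom-row=0; cleared 0 line(s) (total 0); column heights now [0 3 1 0], max=3
Drop 2: J rot0 at col 0 lands with bottom-row=3; cleared 0 line(s) (total 0); column heights now [5 4 4 0], max=5
Drop 3: L rot0 at col 0 lands with bottom-row=5; cleared 0 line(s) (total 0); column heights now [6 6 7 0], max=7
Drop 4: I rot1 at col 3 lands with bottom-row=0; cleared 1 line(s) (total 1); column heights now [5 5 6 3], max=6
Drop 5: S rot1 at col 0 lands with bottom-row=5; cleared 0 line(s) (total 1); column heights now [8 7 6 3], max=8
Drop 6: O rot2 at col 0 lands with bottom-row=8; cleared 0 line(s) (total 1); column heights now [10 10 6 3], max=10

Answer: 1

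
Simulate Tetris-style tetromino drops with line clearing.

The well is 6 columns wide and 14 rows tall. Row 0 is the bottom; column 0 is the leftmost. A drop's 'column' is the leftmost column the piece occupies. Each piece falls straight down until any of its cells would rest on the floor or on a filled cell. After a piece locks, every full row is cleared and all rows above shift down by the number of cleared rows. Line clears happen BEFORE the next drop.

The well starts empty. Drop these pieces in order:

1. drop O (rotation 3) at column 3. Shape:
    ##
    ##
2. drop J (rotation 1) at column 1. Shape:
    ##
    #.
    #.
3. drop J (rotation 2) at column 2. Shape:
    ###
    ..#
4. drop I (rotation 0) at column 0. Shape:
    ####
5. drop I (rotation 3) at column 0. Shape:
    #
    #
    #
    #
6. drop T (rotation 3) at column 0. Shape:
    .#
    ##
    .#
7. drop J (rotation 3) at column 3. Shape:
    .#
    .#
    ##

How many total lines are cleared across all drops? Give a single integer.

Drop 1: O rot3 at col 3 lands with bottom-row=0; cleared 0 line(s) (total 0); column heights now [0 0 0 2 2 0], max=2
Drop 2: J rot1 at col 1 lands with bottom-row=0; cleared 0 line(s) (total 0); column heights now [0 3 3 2 2 0], max=3
Drop 3: J rot2 at col 2 lands with bottom-row=2; cleared 0 line(s) (total 0); column heights now [0 3 4 4 4 0], max=4
Drop 4: I rot0 at col 0 lands with bottom-row=4; cleared 0 line(s) (total 0); column heights now [5 5 5 5 4 0], max=5
Drop 5: I rot3 at col 0 lands with bottom-row=5; cleared 0 line(s) (total 0); column heights now [9 5 5 5 4 0], max=9
Drop 6: T rot3 at col 0 lands with bottom-row=8; cleared 0 line(s) (total 0); column heights now [10 11 5 5 4 0], max=11
Drop 7: J rot3 at col 3 lands with bottom-row=5; cleared 0 line(s) (total 0); column heights now [10 11 5 6 8 0], max=11

Answer: 0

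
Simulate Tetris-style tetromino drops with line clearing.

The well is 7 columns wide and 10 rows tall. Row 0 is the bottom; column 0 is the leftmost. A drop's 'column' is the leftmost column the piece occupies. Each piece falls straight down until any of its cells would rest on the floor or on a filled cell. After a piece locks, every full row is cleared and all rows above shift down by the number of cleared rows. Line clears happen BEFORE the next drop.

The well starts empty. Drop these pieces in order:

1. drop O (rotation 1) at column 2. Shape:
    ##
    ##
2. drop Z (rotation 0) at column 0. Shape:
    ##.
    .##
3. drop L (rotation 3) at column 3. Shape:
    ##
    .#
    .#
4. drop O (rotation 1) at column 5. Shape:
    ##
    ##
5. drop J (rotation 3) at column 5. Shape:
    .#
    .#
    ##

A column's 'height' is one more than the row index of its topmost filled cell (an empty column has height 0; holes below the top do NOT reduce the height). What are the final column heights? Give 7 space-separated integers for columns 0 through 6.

Answer: 4 4 3 3 3 3 5

Derivation:
Drop 1: O rot1 at col 2 lands with bottom-row=0; cleared 0 line(s) (total 0); column heights now [0 0 2 2 0 0 0], max=2
Drop 2: Z rot0 at col 0 lands with bottom-row=2; cleared 0 line(s) (total 0); column heights now [4 4 3 2 0 0 0], max=4
Drop 3: L rot3 at col 3 lands with bottom-row=0; cleared 0 line(s) (total 0); column heights now [4 4 3 3 3 0 0], max=4
Drop 4: O rot1 at col 5 lands with bottom-row=0; cleared 0 line(s) (total 0); column heights now [4 4 3 3 3 2 2], max=4
Drop 5: J rot3 at col 5 lands with bottom-row=2; cleared 0 line(s) (total 0); column heights now [4 4 3 3 3 3 5], max=5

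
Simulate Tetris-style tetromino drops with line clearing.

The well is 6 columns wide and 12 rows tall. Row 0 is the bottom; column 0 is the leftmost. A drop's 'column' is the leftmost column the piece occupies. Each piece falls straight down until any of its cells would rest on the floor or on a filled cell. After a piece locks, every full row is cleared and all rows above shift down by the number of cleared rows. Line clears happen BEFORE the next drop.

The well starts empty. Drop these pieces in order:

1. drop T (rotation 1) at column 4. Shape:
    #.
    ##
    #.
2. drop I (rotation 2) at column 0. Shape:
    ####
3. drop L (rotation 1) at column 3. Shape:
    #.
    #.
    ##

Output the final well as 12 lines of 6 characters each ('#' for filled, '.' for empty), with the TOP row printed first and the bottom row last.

Answer: ......
......
......
......
......
......
...#..
...#..
...##.
....#.
....##
#####.

Derivation:
Drop 1: T rot1 at col 4 lands with bottom-row=0; cleared 0 line(s) (total 0); column heights now [0 0 0 0 3 2], max=3
Drop 2: I rot2 at col 0 lands with bottom-row=0; cleared 0 line(s) (total 0); column heights now [1 1 1 1 3 2], max=3
Drop 3: L rot1 at col 3 lands with bottom-row=3; cleared 0 line(s) (total 0); column heights now [1 1 1 6 4 2], max=6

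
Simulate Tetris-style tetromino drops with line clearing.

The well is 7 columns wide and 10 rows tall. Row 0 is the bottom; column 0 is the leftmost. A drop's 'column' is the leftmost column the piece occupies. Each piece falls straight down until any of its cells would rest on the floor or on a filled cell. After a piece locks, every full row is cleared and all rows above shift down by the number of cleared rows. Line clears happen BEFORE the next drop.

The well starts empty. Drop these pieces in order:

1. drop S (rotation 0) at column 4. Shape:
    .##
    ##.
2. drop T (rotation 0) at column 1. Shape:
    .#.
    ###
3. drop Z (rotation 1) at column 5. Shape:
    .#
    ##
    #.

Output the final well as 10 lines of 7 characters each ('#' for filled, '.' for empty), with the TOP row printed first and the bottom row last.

Answer: .......
.......
.......
.......
.......
......#
.....##
.....#.
..#..##
.#####.

Derivation:
Drop 1: S rot0 at col 4 lands with bottom-row=0; cleared 0 line(s) (total 0); column heights now [0 0 0 0 1 2 2], max=2
Drop 2: T rot0 at col 1 lands with bottom-row=0; cleared 0 line(s) (total 0); column heights now [0 1 2 1 1 2 2], max=2
Drop 3: Z rot1 at col 5 lands with bottom-row=2; cleared 0 line(s) (total 0); column heights now [0 1 2 1 1 4 5], max=5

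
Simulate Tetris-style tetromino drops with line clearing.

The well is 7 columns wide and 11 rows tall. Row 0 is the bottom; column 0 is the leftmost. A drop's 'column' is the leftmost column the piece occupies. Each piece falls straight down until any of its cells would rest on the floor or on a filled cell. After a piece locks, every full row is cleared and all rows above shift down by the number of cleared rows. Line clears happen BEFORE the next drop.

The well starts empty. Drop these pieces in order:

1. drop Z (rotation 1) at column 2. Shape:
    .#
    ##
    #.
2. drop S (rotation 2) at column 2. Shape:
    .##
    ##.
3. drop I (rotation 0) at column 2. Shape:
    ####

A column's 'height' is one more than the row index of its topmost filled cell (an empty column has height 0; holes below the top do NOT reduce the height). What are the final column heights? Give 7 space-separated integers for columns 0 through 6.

Answer: 0 0 6 6 6 6 0

Derivation:
Drop 1: Z rot1 at col 2 lands with bottom-row=0; cleared 0 line(s) (total 0); column heights now [0 0 2 3 0 0 0], max=3
Drop 2: S rot2 at col 2 lands with bottom-row=3; cleared 0 line(s) (total 0); column heights now [0 0 4 5 5 0 0], max=5
Drop 3: I rot0 at col 2 lands with bottom-row=5; cleared 0 line(s) (total 0); column heights now [0 0 6 6 6 6 0], max=6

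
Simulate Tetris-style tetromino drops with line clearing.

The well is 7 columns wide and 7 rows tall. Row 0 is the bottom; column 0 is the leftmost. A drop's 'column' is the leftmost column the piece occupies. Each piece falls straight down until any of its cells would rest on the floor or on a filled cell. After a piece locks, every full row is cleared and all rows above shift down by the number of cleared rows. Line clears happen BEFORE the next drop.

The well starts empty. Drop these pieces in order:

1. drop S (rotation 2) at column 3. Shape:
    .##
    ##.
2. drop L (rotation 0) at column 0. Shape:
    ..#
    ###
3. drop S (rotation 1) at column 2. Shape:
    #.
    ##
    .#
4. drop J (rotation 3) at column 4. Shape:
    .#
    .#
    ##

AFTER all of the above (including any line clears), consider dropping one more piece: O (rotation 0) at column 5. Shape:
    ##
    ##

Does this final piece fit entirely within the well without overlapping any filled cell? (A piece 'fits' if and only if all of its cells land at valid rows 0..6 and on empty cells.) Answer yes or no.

Answer: yes

Derivation:
Drop 1: S rot2 at col 3 lands with bottom-row=0; cleared 0 line(s) (total 0); column heights now [0 0 0 1 2 2 0], max=2
Drop 2: L rot0 at col 0 lands with bottom-row=0; cleared 0 line(s) (total 0); column heights now [1 1 2 1 2 2 0], max=2
Drop 3: S rot1 at col 2 lands with bottom-row=1; cleared 0 line(s) (total 0); column heights now [1 1 4 3 2 2 0], max=4
Drop 4: J rot3 at col 4 lands with bottom-row=2; cleared 0 line(s) (total 0); column heights now [1 1 4 3 3 5 0], max=5
Test piece O rot0 at col 5 (width 2): heights before test = [1 1 4 3 3 5 0]; fits = True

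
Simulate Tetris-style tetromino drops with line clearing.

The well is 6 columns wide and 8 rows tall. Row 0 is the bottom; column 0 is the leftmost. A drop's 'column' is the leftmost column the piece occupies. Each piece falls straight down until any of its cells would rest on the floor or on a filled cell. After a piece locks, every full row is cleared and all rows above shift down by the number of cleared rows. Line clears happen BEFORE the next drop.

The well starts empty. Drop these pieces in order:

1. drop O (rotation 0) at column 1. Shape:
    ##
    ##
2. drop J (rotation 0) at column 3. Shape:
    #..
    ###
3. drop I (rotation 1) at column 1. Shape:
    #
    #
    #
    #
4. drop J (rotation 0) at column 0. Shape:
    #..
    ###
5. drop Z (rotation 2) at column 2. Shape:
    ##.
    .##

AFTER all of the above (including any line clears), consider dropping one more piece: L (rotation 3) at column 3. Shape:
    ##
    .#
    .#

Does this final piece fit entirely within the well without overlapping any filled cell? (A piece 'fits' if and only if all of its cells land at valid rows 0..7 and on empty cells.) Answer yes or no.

Drop 1: O rot0 at col 1 lands with bottom-row=0; cleared 0 line(s) (total 0); column heights now [0 2 2 0 0 0], max=2
Drop 2: J rot0 at col 3 lands with bottom-row=0; cleared 0 line(s) (total 0); column heights now [0 2 2 2 1 1], max=2
Drop 3: I rot1 at col 1 lands with bottom-row=2; cleared 0 line(s) (total 0); column heights now [0 6 2 2 1 1], max=6
Drop 4: J rot0 at col 0 lands with bottom-row=6; cleared 0 line(s) (total 0); column heights now [8 7 7 2 1 1], max=8
Drop 5: Z rot2 at col 2 lands with bottom-row=6; cleared 0 line(s) (total 0); column heights now [8 7 8 8 7 1], max=8
Test piece L rot3 at col 3 (width 2): heights before test = [8 7 8 8 7 1]; fits = False

Answer: no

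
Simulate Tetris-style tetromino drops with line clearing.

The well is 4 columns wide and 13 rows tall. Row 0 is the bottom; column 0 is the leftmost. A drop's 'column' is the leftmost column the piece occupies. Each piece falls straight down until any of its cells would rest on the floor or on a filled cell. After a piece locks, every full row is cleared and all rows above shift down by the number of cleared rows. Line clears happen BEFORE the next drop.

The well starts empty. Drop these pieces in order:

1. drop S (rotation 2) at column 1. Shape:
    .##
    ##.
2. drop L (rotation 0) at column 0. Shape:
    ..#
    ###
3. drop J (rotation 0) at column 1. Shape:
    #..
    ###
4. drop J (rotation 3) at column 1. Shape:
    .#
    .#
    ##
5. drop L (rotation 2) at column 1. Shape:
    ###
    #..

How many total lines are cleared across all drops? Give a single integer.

Drop 1: S rot2 at col 1 lands with bottom-row=0; cleared 0 line(s) (total 0); column heights now [0 1 2 2], max=2
Drop 2: L rot0 at col 0 lands with bottom-row=2; cleared 0 line(s) (total 0); column heights now [3 3 4 2], max=4
Drop 3: J rot0 at col 1 lands with bottom-row=4; cleared 0 line(s) (total 0); column heights now [3 6 5 5], max=6
Drop 4: J rot3 at col 1 lands with bottom-row=6; cleared 0 line(s) (total 0); column heights now [3 7 9 5], max=9
Drop 5: L rot2 at col 1 lands with bottom-row=8; cleared 0 line(s) (total 0); column heights now [3 10 10 10], max=10

Answer: 0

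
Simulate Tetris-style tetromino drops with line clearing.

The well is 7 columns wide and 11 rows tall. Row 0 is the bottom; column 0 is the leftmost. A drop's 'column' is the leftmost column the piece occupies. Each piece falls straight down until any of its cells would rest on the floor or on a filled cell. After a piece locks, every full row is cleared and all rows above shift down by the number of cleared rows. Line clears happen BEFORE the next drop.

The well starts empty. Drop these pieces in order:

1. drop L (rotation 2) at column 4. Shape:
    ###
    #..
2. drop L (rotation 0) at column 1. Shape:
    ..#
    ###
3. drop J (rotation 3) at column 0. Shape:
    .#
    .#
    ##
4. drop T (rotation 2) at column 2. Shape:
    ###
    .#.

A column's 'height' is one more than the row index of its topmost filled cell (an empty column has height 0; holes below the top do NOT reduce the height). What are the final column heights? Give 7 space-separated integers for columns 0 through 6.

Drop 1: L rot2 at col 4 lands with bottom-row=0; cleared 0 line(s) (total 0); column heights now [0 0 0 0 2 2 2], max=2
Drop 2: L rot0 at col 1 lands with bottom-row=0; cleared 0 line(s) (total 0); column heights now [0 1 1 2 2 2 2], max=2
Drop 3: J rot3 at col 0 lands with bottom-row=1; cleared 0 line(s) (total 0); column heights now [2 4 1 2 2 2 2], max=4
Drop 4: T rot2 at col 2 lands with bottom-row=2; cleared 0 line(s) (total 0); column heights now [2 4 4 4 4 2 2], max=4

Answer: 2 4 4 4 4 2 2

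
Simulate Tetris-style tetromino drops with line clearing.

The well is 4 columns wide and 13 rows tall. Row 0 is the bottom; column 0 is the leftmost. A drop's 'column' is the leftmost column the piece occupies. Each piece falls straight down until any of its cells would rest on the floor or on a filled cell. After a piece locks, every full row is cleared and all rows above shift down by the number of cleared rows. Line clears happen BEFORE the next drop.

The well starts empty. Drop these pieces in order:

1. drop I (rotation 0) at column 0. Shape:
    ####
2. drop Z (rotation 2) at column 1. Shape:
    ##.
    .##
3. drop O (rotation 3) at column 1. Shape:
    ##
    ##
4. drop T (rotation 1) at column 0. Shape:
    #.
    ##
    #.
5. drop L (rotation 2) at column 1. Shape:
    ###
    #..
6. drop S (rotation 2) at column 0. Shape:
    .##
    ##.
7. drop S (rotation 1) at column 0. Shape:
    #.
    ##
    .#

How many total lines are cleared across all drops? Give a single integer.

Answer: 1

Derivation:
Drop 1: I rot0 at col 0 lands with bottom-row=0; cleared 1 line(s) (total 1); column heights now [0 0 0 0], max=0
Drop 2: Z rot2 at col 1 lands with bottom-row=0; cleared 0 line(s) (total 1); column heights now [0 2 2 1], max=2
Drop 3: O rot3 at col 1 lands with bottom-row=2; cleared 0 line(s) (total 1); column heights now [0 4 4 1], max=4
Drop 4: T rot1 at col 0 lands with bottom-row=3; cleared 0 line(s) (total 1); column heights now [6 5 4 1], max=6
Drop 5: L rot2 at col 1 lands with bottom-row=5; cleared 0 line(s) (total 1); column heights now [6 7 7 7], max=7
Drop 6: S rot2 at col 0 lands with bottom-row=7; cleared 0 line(s) (total 1); column heights now [8 9 9 7], max=9
Drop 7: S rot1 at col 0 lands with bottom-row=9; cleared 0 line(s) (total 1); column heights now [12 11 9 7], max=12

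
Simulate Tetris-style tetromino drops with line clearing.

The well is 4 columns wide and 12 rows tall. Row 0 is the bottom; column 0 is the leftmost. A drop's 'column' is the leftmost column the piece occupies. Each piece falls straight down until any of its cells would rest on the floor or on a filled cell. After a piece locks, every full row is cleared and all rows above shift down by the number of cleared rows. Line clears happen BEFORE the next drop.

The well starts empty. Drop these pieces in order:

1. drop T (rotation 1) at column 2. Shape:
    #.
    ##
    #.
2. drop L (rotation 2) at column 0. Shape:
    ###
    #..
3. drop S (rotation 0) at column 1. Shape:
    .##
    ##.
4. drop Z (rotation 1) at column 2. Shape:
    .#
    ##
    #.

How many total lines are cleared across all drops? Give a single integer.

Answer: 0

Derivation:
Drop 1: T rot1 at col 2 lands with bottom-row=0; cleared 0 line(s) (total 0); column heights now [0 0 3 2], max=3
Drop 2: L rot2 at col 0 lands with bottom-row=2; cleared 0 line(s) (total 0); column heights now [4 4 4 2], max=4
Drop 3: S rot0 at col 1 lands with bottom-row=4; cleared 0 line(s) (total 0); column heights now [4 5 6 6], max=6
Drop 4: Z rot1 at col 2 lands with bottom-row=6; cleared 0 line(s) (total 0); column heights now [4 5 8 9], max=9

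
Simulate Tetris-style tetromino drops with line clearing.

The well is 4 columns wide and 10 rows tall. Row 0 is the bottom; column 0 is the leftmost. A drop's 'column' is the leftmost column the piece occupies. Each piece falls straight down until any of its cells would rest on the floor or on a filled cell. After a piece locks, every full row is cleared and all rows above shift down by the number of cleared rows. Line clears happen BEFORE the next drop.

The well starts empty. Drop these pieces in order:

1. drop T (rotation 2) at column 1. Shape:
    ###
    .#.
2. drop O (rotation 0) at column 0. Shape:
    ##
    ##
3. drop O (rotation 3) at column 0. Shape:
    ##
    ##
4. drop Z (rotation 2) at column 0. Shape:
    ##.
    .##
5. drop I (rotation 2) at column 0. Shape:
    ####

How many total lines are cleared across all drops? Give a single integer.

Answer: 1

Derivation:
Drop 1: T rot2 at col 1 lands with bottom-row=0; cleared 0 line(s) (total 0); column heights now [0 2 2 2], max=2
Drop 2: O rot0 at col 0 lands with bottom-row=2; cleared 0 line(s) (total 0); column heights now [4 4 2 2], max=4
Drop 3: O rot3 at col 0 lands with bottom-row=4; cleared 0 line(s) (total 0); column heights now [6 6 2 2], max=6
Drop 4: Z rot2 at col 0 lands with bottom-row=6; cleared 0 line(s) (total 0); column heights now [8 8 7 2], max=8
Drop 5: I rot2 at col 0 lands with bottom-row=8; cleared 1 line(s) (total 1); column heights now [8 8 7 2], max=8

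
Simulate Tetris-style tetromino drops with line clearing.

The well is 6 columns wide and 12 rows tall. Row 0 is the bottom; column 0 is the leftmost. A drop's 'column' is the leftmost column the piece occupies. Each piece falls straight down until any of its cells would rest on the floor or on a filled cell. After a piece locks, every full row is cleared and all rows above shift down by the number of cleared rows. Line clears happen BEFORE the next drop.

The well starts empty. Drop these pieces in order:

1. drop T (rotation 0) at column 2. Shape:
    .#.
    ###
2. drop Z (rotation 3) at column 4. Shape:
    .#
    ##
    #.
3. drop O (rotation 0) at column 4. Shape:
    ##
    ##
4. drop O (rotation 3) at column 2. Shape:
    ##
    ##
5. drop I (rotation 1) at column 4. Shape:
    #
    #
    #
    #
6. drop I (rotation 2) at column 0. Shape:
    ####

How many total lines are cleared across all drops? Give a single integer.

Drop 1: T rot0 at col 2 lands with bottom-row=0; cleared 0 line(s) (total 0); column heights now [0 0 1 2 1 0], max=2
Drop 2: Z rot3 at col 4 lands with bottom-row=1; cleared 0 line(s) (total 0); column heights now [0 0 1 2 3 4], max=4
Drop 3: O rot0 at col 4 lands with bottom-row=4; cleared 0 line(s) (total 0); column heights now [0 0 1 2 6 6], max=6
Drop 4: O rot3 at col 2 lands with bottom-row=2; cleared 0 line(s) (total 0); column heights now [0 0 4 4 6 6], max=6
Drop 5: I rot1 at col 4 lands with bottom-row=6; cleared 0 line(s) (total 0); column heights now [0 0 4 4 10 6], max=10
Drop 6: I rot2 at col 0 lands with bottom-row=4; cleared 1 line(s) (total 1); column heights now [0 0 4 4 9 5], max=9

Answer: 1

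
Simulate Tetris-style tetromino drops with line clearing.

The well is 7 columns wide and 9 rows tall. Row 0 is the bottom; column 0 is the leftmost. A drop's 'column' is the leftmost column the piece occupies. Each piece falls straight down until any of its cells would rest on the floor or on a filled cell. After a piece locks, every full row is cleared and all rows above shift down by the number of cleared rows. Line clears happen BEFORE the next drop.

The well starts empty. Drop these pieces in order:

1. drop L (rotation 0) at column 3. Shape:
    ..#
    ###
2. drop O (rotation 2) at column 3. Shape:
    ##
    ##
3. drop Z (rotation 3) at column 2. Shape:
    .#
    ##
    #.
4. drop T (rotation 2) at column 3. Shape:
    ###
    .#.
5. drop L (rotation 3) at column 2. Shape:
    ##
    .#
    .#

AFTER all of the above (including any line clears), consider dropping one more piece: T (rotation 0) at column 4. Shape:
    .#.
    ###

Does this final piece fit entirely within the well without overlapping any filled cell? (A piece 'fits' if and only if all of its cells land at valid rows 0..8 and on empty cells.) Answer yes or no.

Answer: yes

Derivation:
Drop 1: L rot0 at col 3 lands with bottom-row=0; cleared 0 line(s) (total 0); column heights now [0 0 0 1 1 2 0], max=2
Drop 2: O rot2 at col 3 lands with bottom-row=1; cleared 0 line(s) (total 0); column heights now [0 0 0 3 3 2 0], max=3
Drop 3: Z rot3 at col 2 lands with bottom-row=2; cleared 0 line(s) (total 0); column heights now [0 0 4 5 3 2 0], max=5
Drop 4: T rot2 at col 3 lands with bottom-row=4; cleared 0 line(s) (total 0); column heights now [0 0 4 6 6 6 0], max=6
Drop 5: L rot3 at col 2 lands with bottom-row=6; cleared 0 line(s) (total 0); column heights now [0 0 9 9 6 6 0], max=9
Test piece T rot0 at col 4 (width 3): heights before test = [0 0 9 9 6 6 0]; fits = True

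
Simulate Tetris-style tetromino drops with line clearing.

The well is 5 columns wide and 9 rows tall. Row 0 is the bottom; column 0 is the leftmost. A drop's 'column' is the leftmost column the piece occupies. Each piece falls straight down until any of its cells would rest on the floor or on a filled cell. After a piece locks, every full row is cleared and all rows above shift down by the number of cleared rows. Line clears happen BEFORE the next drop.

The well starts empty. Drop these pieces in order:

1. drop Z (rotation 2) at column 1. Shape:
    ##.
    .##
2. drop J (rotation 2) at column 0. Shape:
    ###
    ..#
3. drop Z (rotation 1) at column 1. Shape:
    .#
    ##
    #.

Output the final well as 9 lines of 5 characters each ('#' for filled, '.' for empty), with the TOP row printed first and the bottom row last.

Drop 1: Z rot2 at col 1 lands with bottom-row=0; cleared 0 line(s) (total 0); column heights now [0 2 2 1 0], max=2
Drop 2: J rot2 at col 0 lands with bottom-row=2; cleared 0 line(s) (total 0); column heights now [4 4 4 1 0], max=4
Drop 3: Z rot1 at col 1 lands with bottom-row=4; cleared 0 line(s) (total 0); column heights now [4 6 7 1 0], max=7

Answer: .....
.....
..#..
.##..
.#...
###..
..#..
.##..
..##.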